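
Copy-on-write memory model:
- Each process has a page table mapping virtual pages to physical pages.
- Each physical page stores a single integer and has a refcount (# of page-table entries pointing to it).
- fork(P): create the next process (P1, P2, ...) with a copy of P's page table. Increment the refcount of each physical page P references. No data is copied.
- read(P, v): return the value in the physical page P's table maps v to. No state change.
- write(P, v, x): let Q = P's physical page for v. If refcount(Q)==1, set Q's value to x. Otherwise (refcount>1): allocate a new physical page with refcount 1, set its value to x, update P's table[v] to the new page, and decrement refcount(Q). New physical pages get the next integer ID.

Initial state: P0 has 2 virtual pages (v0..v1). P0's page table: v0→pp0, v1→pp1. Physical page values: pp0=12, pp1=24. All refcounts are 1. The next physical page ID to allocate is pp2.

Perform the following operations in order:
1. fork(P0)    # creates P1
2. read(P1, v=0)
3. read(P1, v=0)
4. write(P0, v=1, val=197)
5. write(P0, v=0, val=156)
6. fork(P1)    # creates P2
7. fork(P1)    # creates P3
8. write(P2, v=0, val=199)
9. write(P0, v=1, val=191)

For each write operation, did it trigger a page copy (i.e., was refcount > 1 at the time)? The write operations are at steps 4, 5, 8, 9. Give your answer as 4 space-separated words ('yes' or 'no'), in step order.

Op 1: fork(P0) -> P1. 2 ppages; refcounts: pp0:2 pp1:2
Op 2: read(P1, v0) -> 12. No state change.
Op 3: read(P1, v0) -> 12. No state change.
Op 4: write(P0, v1, 197). refcount(pp1)=2>1 -> COPY to pp2. 3 ppages; refcounts: pp0:2 pp1:1 pp2:1
Op 5: write(P0, v0, 156). refcount(pp0)=2>1 -> COPY to pp3. 4 ppages; refcounts: pp0:1 pp1:1 pp2:1 pp3:1
Op 6: fork(P1) -> P2. 4 ppages; refcounts: pp0:2 pp1:2 pp2:1 pp3:1
Op 7: fork(P1) -> P3. 4 ppages; refcounts: pp0:3 pp1:3 pp2:1 pp3:1
Op 8: write(P2, v0, 199). refcount(pp0)=3>1 -> COPY to pp4. 5 ppages; refcounts: pp0:2 pp1:3 pp2:1 pp3:1 pp4:1
Op 9: write(P0, v1, 191). refcount(pp2)=1 -> write in place. 5 ppages; refcounts: pp0:2 pp1:3 pp2:1 pp3:1 pp4:1

yes yes yes no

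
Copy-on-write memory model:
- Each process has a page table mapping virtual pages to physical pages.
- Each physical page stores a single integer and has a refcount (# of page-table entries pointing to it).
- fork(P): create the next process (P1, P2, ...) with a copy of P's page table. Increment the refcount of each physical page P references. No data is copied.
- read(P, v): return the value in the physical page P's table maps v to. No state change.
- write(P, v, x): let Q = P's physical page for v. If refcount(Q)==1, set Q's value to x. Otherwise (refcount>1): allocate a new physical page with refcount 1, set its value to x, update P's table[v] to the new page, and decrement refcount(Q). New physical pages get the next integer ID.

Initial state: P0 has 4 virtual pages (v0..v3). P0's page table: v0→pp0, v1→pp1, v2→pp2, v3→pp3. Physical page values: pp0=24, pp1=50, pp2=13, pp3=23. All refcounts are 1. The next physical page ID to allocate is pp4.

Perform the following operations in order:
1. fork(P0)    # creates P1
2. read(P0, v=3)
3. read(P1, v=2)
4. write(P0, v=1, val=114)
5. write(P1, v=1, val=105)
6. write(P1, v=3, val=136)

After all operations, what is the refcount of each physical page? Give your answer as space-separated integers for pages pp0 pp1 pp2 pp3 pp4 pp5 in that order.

Op 1: fork(P0) -> P1. 4 ppages; refcounts: pp0:2 pp1:2 pp2:2 pp3:2
Op 2: read(P0, v3) -> 23. No state change.
Op 3: read(P1, v2) -> 13. No state change.
Op 4: write(P0, v1, 114). refcount(pp1)=2>1 -> COPY to pp4. 5 ppages; refcounts: pp0:2 pp1:1 pp2:2 pp3:2 pp4:1
Op 5: write(P1, v1, 105). refcount(pp1)=1 -> write in place. 5 ppages; refcounts: pp0:2 pp1:1 pp2:2 pp3:2 pp4:1
Op 6: write(P1, v3, 136). refcount(pp3)=2>1 -> COPY to pp5. 6 ppages; refcounts: pp0:2 pp1:1 pp2:2 pp3:1 pp4:1 pp5:1

Answer: 2 1 2 1 1 1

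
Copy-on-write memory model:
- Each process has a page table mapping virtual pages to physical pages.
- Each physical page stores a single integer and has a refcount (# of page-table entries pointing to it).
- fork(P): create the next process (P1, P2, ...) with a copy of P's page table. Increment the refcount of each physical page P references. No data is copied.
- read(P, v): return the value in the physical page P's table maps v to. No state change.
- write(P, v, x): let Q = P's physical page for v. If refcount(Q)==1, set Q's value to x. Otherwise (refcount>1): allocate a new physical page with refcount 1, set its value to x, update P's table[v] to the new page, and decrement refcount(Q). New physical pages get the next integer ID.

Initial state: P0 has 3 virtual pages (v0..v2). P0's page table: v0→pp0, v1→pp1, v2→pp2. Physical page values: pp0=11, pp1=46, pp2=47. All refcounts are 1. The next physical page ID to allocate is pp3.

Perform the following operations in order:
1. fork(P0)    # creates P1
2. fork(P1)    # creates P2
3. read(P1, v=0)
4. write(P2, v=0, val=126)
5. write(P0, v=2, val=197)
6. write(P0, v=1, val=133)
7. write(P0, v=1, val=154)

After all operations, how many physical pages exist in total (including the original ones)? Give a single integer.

Answer: 6

Derivation:
Op 1: fork(P0) -> P1. 3 ppages; refcounts: pp0:2 pp1:2 pp2:2
Op 2: fork(P1) -> P2. 3 ppages; refcounts: pp0:3 pp1:3 pp2:3
Op 3: read(P1, v0) -> 11. No state change.
Op 4: write(P2, v0, 126). refcount(pp0)=3>1 -> COPY to pp3. 4 ppages; refcounts: pp0:2 pp1:3 pp2:3 pp3:1
Op 5: write(P0, v2, 197). refcount(pp2)=3>1 -> COPY to pp4. 5 ppages; refcounts: pp0:2 pp1:3 pp2:2 pp3:1 pp4:1
Op 6: write(P0, v1, 133). refcount(pp1)=3>1 -> COPY to pp5. 6 ppages; refcounts: pp0:2 pp1:2 pp2:2 pp3:1 pp4:1 pp5:1
Op 7: write(P0, v1, 154). refcount(pp5)=1 -> write in place. 6 ppages; refcounts: pp0:2 pp1:2 pp2:2 pp3:1 pp4:1 pp5:1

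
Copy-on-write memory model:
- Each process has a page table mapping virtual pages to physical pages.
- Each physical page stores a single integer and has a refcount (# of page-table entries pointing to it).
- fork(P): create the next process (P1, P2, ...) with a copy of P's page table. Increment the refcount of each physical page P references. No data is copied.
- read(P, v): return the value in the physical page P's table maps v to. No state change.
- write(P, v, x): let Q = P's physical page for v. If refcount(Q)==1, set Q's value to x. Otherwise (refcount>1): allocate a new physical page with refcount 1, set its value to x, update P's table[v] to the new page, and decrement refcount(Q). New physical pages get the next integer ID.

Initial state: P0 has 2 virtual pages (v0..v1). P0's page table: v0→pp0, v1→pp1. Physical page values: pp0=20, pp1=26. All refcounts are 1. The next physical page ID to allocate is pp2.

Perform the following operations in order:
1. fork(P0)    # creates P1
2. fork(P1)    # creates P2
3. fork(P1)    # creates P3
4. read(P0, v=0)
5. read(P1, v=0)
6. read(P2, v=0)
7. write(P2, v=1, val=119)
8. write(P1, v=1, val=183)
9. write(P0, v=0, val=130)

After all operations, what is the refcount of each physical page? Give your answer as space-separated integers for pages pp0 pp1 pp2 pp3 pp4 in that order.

Answer: 3 2 1 1 1

Derivation:
Op 1: fork(P0) -> P1. 2 ppages; refcounts: pp0:2 pp1:2
Op 2: fork(P1) -> P2. 2 ppages; refcounts: pp0:3 pp1:3
Op 3: fork(P1) -> P3. 2 ppages; refcounts: pp0:4 pp1:4
Op 4: read(P0, v0) -> 20. No state change.
Op 5: read(P1, v0) -> 20. No state change.
Op 6: read(P2, v0) -> 20. No state change.
Op 7: write(P2, v1, 119). refcount(pp1)=4>1 -> COPY to pp2. 3 ppages; refcounts: pp0:4 pp1:3 pp2:1
Op 8: write(P1, v1, 183). refcount(pp1)=3>1 -> COPY to pp3. 4 ppages; refcounts: pp0:4 pp1:2 pp2:1 pp3:1
Op 9: write(P0, v0, 130). refcount(pp0)=4>1 -> COPY to pp4. 5 ppages; refcounts: pp0:3 pp1:2 pp2:1 pp3:1 pp4:1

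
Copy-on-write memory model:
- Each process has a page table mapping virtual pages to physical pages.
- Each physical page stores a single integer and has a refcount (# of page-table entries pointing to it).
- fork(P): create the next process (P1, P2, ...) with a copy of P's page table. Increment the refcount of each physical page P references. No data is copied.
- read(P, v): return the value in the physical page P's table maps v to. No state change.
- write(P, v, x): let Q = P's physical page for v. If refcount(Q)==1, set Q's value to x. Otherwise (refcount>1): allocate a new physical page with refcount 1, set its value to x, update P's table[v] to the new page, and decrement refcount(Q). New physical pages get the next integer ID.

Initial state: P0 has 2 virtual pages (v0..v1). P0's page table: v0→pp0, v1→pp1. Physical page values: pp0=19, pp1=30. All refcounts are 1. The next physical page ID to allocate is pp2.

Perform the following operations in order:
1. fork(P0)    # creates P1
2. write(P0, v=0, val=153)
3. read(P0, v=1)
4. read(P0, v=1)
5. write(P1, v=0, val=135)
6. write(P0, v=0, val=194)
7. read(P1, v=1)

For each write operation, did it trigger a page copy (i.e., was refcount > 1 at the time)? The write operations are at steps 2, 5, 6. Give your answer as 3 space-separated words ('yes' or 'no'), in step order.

Op 1: fork(P0) -> P1. 2 ppages; refcounts: pp0:2 pp1:2
Op 2: write(P0, v0, 153). refcount(pp0)=2>1 -> COPY to pp2. 3 ppages; refcounts: pp0:1 pp1:2 pp2:1
Op 3: read(P0, v1) -> 30. No state change.
Op 4: read(P0, v1) -> 30. No state change.
Op 5: write(P1, v0, 135). refcount(pp0)=1 -> write in place. 3 ppages; refcounts: pp0:1 pp1:2 pp2:1
Op 6: write(P0, v0, 194). refcount(pp2)=1 -> write in place. 3 ppages; refcounts: pp0:1 pp1:2 pp2:1
Op 7: read(P1, v1) -> 30. No state change.

yes no no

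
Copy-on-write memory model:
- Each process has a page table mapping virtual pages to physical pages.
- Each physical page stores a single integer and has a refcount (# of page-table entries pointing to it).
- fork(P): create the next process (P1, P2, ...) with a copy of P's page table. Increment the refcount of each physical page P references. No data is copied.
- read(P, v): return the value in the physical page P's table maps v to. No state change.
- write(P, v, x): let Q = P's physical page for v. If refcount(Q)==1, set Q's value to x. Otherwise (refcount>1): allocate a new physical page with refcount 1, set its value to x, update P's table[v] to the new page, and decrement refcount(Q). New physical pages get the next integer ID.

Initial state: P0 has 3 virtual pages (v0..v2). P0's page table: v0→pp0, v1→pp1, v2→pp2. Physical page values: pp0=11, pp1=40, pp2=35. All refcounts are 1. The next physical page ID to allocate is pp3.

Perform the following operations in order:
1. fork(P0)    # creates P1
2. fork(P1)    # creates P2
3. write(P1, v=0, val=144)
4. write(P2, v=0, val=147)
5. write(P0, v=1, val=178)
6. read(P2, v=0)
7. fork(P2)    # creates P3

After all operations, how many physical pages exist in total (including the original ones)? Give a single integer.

Op 1: fork(P0) -> P1. 3 ppages; refcounts: pp0:2 pp1:2 pp2:2
Op 2: fork(P1) -> P2. 3 ppages; refcounts: pp0:3 pp1:3 pp2:3
Op 3: write(P1, v0, 144). refcount(pp0)=3>1 -> COPY to pp3. 4 ppages; refcounts: pp0:2 pp1:3 pp2:3 pp3:1
Op 4: write(P2, v0, 147). refcount(pp0)=2>1 -> COPY to pp4. 5 ppages; refcounts: pp0:1 pp1:3 pp2:3 pp3:1 pp4:1
Op 5: write(P0, v1, 178). refcount(pp1)=3>1 -> COPY to pp5. 6 ppages; refcounts: pp0:1 pp1:2 pp2:3 pp3:1 pp4:1 pp5:1
Op 6: read(P2, v0) -> 147. No state change.
Op 7: fork(P2) -> P3. 6 ppages; refcounts: pp0:1 pp1:3 pp2:4 pp3:1 pp4:2 pp5:1

Answer: 6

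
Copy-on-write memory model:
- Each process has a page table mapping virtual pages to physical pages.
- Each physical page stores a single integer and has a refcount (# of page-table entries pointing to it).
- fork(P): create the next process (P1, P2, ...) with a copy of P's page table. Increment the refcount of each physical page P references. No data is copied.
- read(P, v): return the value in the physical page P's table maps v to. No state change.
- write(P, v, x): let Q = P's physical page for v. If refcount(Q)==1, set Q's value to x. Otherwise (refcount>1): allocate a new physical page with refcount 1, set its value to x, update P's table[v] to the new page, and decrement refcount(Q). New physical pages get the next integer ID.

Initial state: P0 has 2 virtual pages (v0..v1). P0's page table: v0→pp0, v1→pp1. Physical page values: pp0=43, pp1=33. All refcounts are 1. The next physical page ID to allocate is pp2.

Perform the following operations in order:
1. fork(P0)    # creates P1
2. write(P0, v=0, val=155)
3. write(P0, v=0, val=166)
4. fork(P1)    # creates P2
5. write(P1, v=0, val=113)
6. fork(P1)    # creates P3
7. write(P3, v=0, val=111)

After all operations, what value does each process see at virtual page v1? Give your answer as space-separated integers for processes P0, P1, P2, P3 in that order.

Op 1: fork(P0) -> P1. 2 ppages; refcounts: pp0:2 pp1:2
Op 2: write(P0, v0, 155). refcount(pp0)=2>1 -> COPY to pp2. 3 ppages; refcounts: pp0:1 pp1:2 pp2:1
Op 3: write(P0, v0, 166). refcount(pp2)=1 -> write in place. 3 ppages; refcounts: pp0:1 pp1:2 pp2:1
Op 4: fork(P1) -> P2. 3 ppages; refcounts: pp0:2 pp1:3 pp2:1
Op 5: write(P1, v0, 113). refcount(pp0)=2>1 -> COPY to pp3. 4 ppages; refcounts: pp0:1 pp1:3 pp2:1 pp3:1
Op 6: fork(P1) -> P3. 4 ppages; refcounts: pp0:1 pp1:4 pp2:1 pp3:2
Op 7: write(P3, v0, 111). refcount(pp3)=2>1 -> COPY to pp4. 5 ppages; refcounts: pp0:1 pp1:4 pp2:1 pp3:1 pp4:1
P0: v1 -> pp1 = 33
P1: v1 -> pp1 = 33
P2: v1 -> pp1 = 33
P3: v1 -> pp1 = 33

Answer: 33 33 33 33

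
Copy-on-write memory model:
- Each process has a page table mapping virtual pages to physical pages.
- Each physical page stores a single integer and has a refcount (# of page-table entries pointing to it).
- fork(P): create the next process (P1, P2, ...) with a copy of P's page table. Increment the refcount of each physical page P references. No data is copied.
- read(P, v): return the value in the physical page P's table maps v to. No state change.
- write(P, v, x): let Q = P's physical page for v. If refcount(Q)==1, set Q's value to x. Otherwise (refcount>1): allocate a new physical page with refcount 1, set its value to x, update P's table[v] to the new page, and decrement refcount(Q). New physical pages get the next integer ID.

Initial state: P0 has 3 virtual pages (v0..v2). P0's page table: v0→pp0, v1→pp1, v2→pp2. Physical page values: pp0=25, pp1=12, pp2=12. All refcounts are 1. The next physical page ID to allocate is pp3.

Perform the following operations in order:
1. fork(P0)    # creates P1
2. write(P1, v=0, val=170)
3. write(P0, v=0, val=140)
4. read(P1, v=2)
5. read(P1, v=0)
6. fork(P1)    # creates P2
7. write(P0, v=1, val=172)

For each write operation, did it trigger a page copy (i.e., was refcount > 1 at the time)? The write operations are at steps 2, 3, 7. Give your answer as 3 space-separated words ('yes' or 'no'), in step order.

Op 1: fork(P0) -> P1. 3 ppages; refcounts: pp0:2 pp1:2 pp2:2
Op 2: write(P1, v0, 170). refcount(pp0)=2>1 -> COPY to pp3. 4 ppages; refcounts: pp0:1 pp1:2 pp2:2 pp3:1
Op 3: write(P0, v0, 140). refcount(pp0)=1 -> write in place. 4 ppages; refcounts: pp0:1 pp1:2 pp2:2 pp3:1
Op 4: read(P1, v2) -> 12. No state change.
Op 5: read(P1, v0) -> 170. No state change.
Op 6: fork(P1) -> P2. 4 ppages; refcounts: pp0:1 pp1:3 pp2:3 pp3:2
Op 7: write(P0, v1, 172). refcount(pp1)=3>1 -> COPY to pp4. 5 ppages; refcounts: pp0:1 pp1:2 pp2:3 pp3:2 pp4:1

yes no yes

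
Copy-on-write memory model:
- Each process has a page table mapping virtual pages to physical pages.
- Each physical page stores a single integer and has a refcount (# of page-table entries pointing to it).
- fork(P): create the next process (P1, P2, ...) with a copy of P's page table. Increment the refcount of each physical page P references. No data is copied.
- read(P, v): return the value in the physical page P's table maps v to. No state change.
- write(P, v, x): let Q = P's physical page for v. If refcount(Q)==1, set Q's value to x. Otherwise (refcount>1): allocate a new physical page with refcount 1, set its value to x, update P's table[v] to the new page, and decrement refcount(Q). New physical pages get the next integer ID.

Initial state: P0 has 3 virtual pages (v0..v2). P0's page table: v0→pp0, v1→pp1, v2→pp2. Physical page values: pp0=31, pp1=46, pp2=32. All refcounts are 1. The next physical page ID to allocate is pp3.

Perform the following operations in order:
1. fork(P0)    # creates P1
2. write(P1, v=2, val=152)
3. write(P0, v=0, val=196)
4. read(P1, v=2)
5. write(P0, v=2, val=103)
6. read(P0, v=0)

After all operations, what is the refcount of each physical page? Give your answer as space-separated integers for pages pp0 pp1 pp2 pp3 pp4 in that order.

Op 1: fork(P0) -> P1. 3 ppages; refcounts: pp0:2 pp1:2 pp2:2
Op 2: write(P1, v2, 152). refcount(pp2)=2>1 -> COPY to pp3. 4 ppages; refcounts: pp0:2 pp1:2 pp2:1 pp3:1
Op 3: write(P0, v0, 196). refcount(pp0)=2>1 -> COPY to pp4. 5 ppages; refcounts: pp0:1 pp1:2 pp2:1 pp3:1 pp4:1
Op 4: read(P1, v2) -> 152. No state change.
Op 5: write(P0, v2, 103). refcount(pp2)=1 -> write in place. 5 ppages; refcounts: pp0:1 pp1:2 pp2:1 pp3:1 pp4:1
Op 6: read(P0, v0) -> 196. No state change.

Answer: 1 2 1 1 1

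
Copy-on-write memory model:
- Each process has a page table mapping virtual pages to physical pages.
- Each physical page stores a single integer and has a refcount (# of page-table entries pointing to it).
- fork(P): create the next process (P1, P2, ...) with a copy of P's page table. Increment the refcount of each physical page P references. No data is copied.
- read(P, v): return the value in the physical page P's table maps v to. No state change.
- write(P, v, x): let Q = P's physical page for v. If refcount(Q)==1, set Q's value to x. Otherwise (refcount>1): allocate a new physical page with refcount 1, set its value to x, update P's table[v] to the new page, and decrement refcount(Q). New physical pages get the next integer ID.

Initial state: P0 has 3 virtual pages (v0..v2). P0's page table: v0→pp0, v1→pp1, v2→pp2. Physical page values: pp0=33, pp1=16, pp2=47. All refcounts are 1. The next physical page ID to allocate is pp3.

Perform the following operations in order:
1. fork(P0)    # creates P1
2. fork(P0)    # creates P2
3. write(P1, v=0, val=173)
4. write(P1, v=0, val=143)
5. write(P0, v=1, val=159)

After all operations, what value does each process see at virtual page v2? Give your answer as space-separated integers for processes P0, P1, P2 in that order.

Answer: 47 47 47

Derivation:
Op 1: fork(P0) -> P1. 3 ppages; refcounts: pp0:2 pp1:2 pp2:2
Op 2: fork(P0) -> P2. 3 ppages; refcounts: pp0:3 pp1:3 pp2:3
Op 3: write(P1, v0, 173). refcount(pp0)=3>1 -> COPY to pp3. 4 ppages; refcounts: pp0:2 pp1:3 pp2:3 pp3:1
Op 4: write(P1, v0, 143). refcount(pp3)=1 -> write in place. 4 ppages; refcounts: pp0:2 pp1:3 pp2:3 pp3:1
Op 5: write(P0, v1, 159). refcount(pp1)=3>1 -> COPY to pp4. 5 ppages; refcounts: pp0:2 pp1:2 pp2:3 pp3:1 pp4:1
P0: v2 -> pp2 = 47
P1: v2 -> pp2 = 47
P2: v2 -> pp2 = 47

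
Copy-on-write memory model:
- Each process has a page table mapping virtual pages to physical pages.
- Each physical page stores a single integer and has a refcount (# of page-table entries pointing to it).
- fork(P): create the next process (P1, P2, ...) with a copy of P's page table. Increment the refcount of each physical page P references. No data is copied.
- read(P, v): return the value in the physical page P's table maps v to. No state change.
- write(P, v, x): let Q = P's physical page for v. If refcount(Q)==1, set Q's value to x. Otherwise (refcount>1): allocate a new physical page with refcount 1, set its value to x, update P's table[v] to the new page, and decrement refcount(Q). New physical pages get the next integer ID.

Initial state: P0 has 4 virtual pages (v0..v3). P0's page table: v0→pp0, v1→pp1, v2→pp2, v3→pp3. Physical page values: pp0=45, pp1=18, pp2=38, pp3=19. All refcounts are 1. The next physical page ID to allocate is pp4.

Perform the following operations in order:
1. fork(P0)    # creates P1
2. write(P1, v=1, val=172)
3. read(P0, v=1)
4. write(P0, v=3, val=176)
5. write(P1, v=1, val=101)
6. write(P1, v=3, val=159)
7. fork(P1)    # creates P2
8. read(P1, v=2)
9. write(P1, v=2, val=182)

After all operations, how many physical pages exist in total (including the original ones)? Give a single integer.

Answer: 7

Derivation:
Op 1: fork(P0) -> P1. 4 ppages; refcounts: pp0:2 pp1:2 pp2:2 pp3:2
Op 2: write(P1, v1, 172). refcount(pp1)=2>1 -> COPY to pp4. 5 ppages; refcounts: pp0:2 pp1:1 pp2:2 pp3:2 pp4:1
Op 3: read(P0, v1) -> 18. No state change.
Op 4: write(P0, v3, 176). refcount(pp3)=2>1 -> COPY to pp5. 6 ppages; refcounts: pp0:2 pp1:1 pp2:2 pp3:1 pp4:1 pp5:1
Op 5: write(P1, v1, 101). refcount(pp4)=1 -> write in place. 6 ppages; refcounts: pp0:2 pp1:1 pp2:2 pp3:1 pp4:1 pp5:1
Op 6: write(P1, v3, 159). refcount(pp3)=1 -> write in place. 6 ppages; refcounts: pp0:2 pp1:1 pp2:2 pp3:1 pp4:1 pp5:1
Op 7: fork(P1) -> P2. 6 ppages; refcounts: pp0:3 pp1:1 pp2:3 pp3:2 pp4:2 pp5:1
Op 8: read(P1, v2) -> 38. No state change.
Op 9: write(P1, v2, 182). refcount(pp2)=3>1 -> COPY to pp6. 7 ppages; refcounts: pp0:3 pp1:1 pp2:2 pp3:2 pp4:2 pp5:1 pp6:1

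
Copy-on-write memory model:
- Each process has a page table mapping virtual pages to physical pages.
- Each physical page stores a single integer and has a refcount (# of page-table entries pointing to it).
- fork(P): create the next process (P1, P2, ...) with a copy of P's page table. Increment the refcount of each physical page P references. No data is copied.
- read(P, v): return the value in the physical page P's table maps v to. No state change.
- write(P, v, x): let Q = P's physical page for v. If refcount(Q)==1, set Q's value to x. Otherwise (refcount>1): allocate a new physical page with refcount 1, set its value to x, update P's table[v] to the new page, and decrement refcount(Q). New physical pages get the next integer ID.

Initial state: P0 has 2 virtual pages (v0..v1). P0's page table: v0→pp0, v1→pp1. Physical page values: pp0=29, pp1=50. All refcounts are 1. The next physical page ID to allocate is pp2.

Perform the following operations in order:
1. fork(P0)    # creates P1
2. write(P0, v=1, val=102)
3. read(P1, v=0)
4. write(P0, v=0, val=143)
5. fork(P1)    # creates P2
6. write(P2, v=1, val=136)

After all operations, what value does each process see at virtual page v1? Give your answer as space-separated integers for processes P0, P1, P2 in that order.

Answer: 102 50 136

Derivation:
Op 1: fork(P0) -> P1. 2 ppages; refcounts: pp0:2 pp1:2
Op 2: write(P0, v1, 102). refcount(pp1)=2>1 -> COPY to pp2. 3 ppages; refcounts: pp0:2 pp1:1 pp2:1
Op 3: read(P1, v0) -> 29. No state change.
Op 4: write(P0, v0, 143). refcount(pp0)=2>1 -> COPY to pp3. 4 ppages; refcounts: pp0:1 pp1:1 pp2:1 pp3:1
Op 5: fork(P1) -> P2. 4 ppages; refcounts: pp0:2 pp1:2 pp2:1 pp3:1
Op 6: write(P2, v1, 136). refcount(pp1)=2>1 -> COPY to pp4. 5 ppages; refcounts: pp0:2 pp1:1 pp2:1 pp3:1 pp4:1
P0: v1 -> pp2 = 102
P1: v1 -> pp1 = 50
P2: v1 -> pp4 = 136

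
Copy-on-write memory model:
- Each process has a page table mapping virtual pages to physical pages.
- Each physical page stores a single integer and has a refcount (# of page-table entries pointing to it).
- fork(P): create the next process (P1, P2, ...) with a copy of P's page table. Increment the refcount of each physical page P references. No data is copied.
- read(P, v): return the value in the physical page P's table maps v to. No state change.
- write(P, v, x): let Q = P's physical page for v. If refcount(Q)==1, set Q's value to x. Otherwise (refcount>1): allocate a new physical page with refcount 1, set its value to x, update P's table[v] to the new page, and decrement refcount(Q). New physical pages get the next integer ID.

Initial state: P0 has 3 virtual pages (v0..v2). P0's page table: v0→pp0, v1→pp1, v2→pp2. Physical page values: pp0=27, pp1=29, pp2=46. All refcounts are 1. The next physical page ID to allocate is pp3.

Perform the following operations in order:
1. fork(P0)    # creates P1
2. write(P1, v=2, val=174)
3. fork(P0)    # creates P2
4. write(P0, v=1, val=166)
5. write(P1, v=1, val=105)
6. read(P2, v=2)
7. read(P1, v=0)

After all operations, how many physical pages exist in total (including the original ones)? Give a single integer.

Op 1: fork(P0) -> P1. 3 ppages; refcounts: pp0:2 pp1:2 pp2:2
Op 2: write(P1, v2, 174). refcount(pp2)=2>1 -> COPY to pp3. 4 ppages; refcounts: pp0:2 pp1:2 pp2:1 pp3:1
Op 3: fork(P0) -> P2. 4 ppages; refcounts: pp0:3 pp1:3 pp2:2 pp3:1
Op 4: write(P0, v1, 166). refcount(pp1)=3>1 -> COPY to pp4. 5 ppages; refcounts: pp0:3 pp1:2 pp2:2 pp3:1 pp4:1
Op 5: write(P1, v1, 105). refcount(pp1)=2>1 -> COPY to pp5. 6 ppages; refcounts: pp0:3 pp1:1 pp2:2 pp3:1 pp4:1 pp5:1
Op 6: read(P2, v2) -> 46. No state change.
Op 7: read(P1, v0) -> 27. No state change.

Answer: 6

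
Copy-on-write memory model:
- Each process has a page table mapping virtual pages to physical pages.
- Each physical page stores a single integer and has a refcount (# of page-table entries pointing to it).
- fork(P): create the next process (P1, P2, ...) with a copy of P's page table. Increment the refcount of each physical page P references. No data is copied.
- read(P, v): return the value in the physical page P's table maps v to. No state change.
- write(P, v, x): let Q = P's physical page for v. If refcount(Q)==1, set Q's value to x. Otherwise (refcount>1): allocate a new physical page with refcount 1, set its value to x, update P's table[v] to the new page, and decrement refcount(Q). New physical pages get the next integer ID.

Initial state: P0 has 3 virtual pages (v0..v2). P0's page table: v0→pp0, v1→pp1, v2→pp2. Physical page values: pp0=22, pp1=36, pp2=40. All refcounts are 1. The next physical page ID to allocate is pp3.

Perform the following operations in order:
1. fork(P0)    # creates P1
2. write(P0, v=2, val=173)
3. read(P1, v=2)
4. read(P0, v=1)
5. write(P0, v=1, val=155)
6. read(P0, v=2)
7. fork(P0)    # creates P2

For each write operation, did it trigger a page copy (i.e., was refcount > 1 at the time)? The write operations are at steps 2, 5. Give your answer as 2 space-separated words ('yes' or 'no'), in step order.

Op 1: fork(P0) -> P1. 3 ppages; refcounts: pp0:2 pp1:2 pp2:2
Op 2: write(P0, v2, 173). refcount(pp2)=2>1 -> COPY to pp3. 4 ppages; refcounts: pp0:2 pp1:2 pp2:1 pp3:1
Op 3: read(P1, v2) -> 40. No state change.
Op 4: read(P0, v1) -> 36. No state change.
Op 5: write(P0, v1, 155). refcount(pp1)=2>1 -> COPY to pp4. 5 ppages; refcounts: pp0:2 pp1:1 pp2:1 pp3:1 pp4:1
Op 6: read(P0, v2) -> 173. No state change.
Op 7: fork(P0) -> P2. 5 ppages; refcounts: pp0:3 pp1:1 pp2:1 pp3:2 pp4:2

yes yes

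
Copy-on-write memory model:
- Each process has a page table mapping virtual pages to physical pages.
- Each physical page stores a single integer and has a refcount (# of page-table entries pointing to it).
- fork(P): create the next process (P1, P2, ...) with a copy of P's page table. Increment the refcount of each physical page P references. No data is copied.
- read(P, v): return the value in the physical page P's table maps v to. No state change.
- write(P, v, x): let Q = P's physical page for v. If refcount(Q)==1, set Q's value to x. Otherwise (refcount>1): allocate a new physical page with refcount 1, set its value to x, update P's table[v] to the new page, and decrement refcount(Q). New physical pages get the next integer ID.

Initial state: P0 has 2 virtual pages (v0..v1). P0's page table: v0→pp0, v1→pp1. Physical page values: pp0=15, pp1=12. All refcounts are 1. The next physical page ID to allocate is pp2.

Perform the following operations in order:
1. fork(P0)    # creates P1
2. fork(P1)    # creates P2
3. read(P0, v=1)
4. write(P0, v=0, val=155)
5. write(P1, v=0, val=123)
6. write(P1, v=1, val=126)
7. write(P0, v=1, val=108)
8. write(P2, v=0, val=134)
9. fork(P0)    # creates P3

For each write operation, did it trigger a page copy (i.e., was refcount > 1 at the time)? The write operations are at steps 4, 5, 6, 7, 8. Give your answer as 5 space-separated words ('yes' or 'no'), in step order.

Op 1: fork(P0) -> P1. 2 ppages; refcounts: pp0:2 pp1:2
Op 2: fork(P1) -> P2. 2 ppages; refcounts: pp0:3 pp1:3
Op 3: read(P0, v1) -> 12. No state change.
Op 4: write(P0, v0, 155). refcount(pp0)=3>1 -> COPY to pp2. 3 ppages; refcounts: pp0:2 pp1:3 pp2:1
Op 5: write(P1, v0, 123). refcount(pp0)=2>1 -> COPY to pp3. 4 ppages; refcounts: pp0:1 pp1:3 pp2:1 pp3:1
Op 6: write(P1, v1, 126). refcount(pp1)=3>1 -> COPY to pp4. 5 ppages; refcounts: pp0:1 pp1:2 pp2:1 pp3:1 pp4:1
Op 7: write(P0, v1, 108). refcount(pp1)=2>1 -> COPY to pp5. 6 ppages; refcounts: pp0:1 pp1:1 pp2:1 pp3:1 pp4:1 pp5:1
Op 8: write(P2, v0, 134). refcount(pp0)=1 -> write in place. 6 ppages; refcounts: pp0:1 pp1:1 pp2:1 pp3:1 pp4:1 pp5:1
Op 9: fork(P0) -> P3. 6 ppages; refcounts: pp0:1 pp1:1 pp2:2 pp3:1 pp4:1 pp5:2

yes yes yes yes no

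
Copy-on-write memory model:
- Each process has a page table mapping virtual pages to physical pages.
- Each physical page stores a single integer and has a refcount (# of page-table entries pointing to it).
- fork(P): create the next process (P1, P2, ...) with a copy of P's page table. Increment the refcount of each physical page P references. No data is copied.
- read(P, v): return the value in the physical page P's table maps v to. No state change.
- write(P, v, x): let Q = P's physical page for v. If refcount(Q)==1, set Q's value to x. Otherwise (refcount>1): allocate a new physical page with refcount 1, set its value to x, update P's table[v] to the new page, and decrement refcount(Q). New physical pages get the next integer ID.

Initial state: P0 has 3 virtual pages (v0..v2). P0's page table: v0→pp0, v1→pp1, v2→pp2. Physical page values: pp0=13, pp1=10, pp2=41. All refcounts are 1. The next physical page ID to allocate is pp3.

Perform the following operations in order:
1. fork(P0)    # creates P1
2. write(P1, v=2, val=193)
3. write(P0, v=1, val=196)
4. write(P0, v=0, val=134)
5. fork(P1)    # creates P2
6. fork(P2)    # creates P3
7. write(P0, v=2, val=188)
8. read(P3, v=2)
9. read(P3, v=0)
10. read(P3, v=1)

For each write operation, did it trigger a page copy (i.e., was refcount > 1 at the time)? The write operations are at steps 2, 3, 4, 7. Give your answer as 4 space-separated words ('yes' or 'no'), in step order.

Op 1: fork(P0) -> P1. 3 ppages; refcounts: pp0:2 pp1:2 pp2:2
Op 2: write(P1, v2, 193). refcount(pp2)=2>1 -> COPY to pp3. 4 ppages; refcounts: pp0:2 pp1:2 pp2:1 pp3:1
Op 3: write(P0, v1, 196). refcount(pp1)=2>1 -> COPY to pp4. 5 ppages; refcounts: pp0:2 pp1:1 pp2:1 pp3:1 pp4:1
Op 4: write(P0, v0, 134). refcount(pp0)=2>1 -> COPY to pp5. 6 ppages; refcounts: pp0:1 pp1:1 pp2:1 pp3:1 pp4:1 pp5:1
Op 5: fork(P1) -> P2. 6 ppages; refcounts: pp0:2 pp1:2 pp2:1 pp3:2 pp4:1 pp5:1
Op 6: fork(P2) -> P3. 6 ppages; refcounts: pp0:3 pp1:3 pp2:1 pp3:3 pp4:1 pp5:1
Op 7: write(P0, v2, 188). refcount(pp2)=1 -> write in place. 6 ppages; refcounts: pp0:3 pp1:3 pp2:1 pp3:3 pp4:1 pp5:1
Op 8: read(P3, v2) -> 193. No state change.
Op 9: read(P3, v0) -> 13. No state change.
Op 10: read(P3, v1) -> 10. No state change.

yes yes yes no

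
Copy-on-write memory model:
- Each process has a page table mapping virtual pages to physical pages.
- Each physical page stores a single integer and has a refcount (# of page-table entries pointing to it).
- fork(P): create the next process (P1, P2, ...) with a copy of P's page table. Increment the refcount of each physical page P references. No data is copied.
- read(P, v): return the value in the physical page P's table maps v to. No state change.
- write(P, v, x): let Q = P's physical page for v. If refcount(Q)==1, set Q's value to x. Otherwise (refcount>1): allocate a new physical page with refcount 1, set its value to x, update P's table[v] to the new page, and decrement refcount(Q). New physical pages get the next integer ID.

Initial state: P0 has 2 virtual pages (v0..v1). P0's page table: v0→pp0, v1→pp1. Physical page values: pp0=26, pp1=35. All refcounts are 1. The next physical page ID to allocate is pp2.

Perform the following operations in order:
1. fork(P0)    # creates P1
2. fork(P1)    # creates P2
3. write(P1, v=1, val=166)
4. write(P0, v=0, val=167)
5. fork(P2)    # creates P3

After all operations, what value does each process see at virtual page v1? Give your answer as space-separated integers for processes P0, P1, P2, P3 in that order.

Answer: 35 166 35 35

Derivation:
Op 1: fork(P0) -> P1. 2 ppages; refcounts: pp0:2 pp1:2
Op 2: fork(P1) -> P2. 2 ppages; refcounts: pp0:3 pp1:3
Op 3: write(P1, v1, 166). refcount(pp1)=3>1 -> COPY to pp2. 3 ppages; refcounts: pp0:3 pp1:2 pp2:1
Op 4: write(P0, v0, 167). refcount(pp0)=3>1 -> COPY to pp3. 4 ppages; refcounts: pp0:2 pp1:2 pp2:1 pp3:1
Op 5: fork(P2) -> P3. 4 ppages; refcounts: pp0:3 pp1:3 pp2:1 pp3:1
P0: v1 -> pp1 = 35
P1: v1 -> pp2 = 166
P2: v1 -> pp1 = 35
P3: v1 -> pp1 = 35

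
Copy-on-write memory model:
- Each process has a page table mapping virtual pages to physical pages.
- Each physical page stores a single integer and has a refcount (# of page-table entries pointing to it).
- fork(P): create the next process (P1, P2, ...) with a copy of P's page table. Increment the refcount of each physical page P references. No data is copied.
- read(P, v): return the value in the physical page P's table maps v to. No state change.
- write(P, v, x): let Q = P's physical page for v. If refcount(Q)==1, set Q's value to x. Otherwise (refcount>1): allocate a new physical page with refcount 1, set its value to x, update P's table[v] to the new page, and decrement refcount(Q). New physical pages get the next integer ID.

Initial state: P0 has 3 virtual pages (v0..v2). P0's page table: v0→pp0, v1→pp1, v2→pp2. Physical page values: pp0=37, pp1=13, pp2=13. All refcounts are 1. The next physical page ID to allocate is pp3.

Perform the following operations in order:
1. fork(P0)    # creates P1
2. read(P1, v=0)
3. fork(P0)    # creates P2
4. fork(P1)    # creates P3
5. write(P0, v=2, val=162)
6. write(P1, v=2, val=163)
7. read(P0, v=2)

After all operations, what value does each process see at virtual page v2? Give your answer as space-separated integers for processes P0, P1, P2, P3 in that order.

Answer: 162 163 13 13

Derivation:
Op 1: fork(P0) -> P1. 3 ppages; refcounts: pp0:2 pp1:2 pp2:2
Op 2: read(P1, v0) -> 37. No state change.
Op 3: fork(P0) -> P2. 3 ppages; refcounts: pp0:3 pp1:3 pp2:3
Op 4: fork(P1) -> P3. 3 ppages; refcounts: pp0:4 pp1:4 pp2:4
Op 5: write(P0, v2, 162). refcount(pp2)=4>1 -> COPY to pp3. 4 ppages; refcounts: pp0:4 pp1:4 pp2:3 pp3:1
Op 6: write(P1, v2, 163). refcount(pp2)=3>1 -> COPY to pp4. 5 ppages; refcounts: pp0:4 pp1:4 pp2:2 pp3:1 pp4:1
Op 7: read(P0, v2) -> 162. No state change.
P0: v2 -> pp3 = 162
P1: v2 -> pp4 = 163
P2: v2 -> pp2 = 13
P3: v2 -> pp2 = 13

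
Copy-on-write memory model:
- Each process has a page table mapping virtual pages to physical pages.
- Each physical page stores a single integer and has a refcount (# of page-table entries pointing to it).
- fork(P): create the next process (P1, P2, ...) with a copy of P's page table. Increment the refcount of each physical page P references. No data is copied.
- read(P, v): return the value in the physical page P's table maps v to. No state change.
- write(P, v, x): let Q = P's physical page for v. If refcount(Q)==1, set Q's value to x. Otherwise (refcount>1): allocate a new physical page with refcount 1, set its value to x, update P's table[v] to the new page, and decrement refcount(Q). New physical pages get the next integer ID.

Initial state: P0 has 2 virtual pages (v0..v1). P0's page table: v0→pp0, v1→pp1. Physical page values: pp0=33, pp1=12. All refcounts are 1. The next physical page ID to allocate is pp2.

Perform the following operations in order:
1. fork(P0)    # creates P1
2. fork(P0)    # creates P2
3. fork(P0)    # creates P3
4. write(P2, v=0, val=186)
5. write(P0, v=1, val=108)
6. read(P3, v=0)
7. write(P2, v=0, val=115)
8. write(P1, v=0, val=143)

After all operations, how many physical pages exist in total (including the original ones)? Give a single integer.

Op 1: fork(P0) -> P1. 2 ppages; refcounts: pp0:2 pp1:2
Op 2: fork(P0) -> P2. 2 ppages; refcounts: pp0:3 pp1:3
Op 3: fork(P0) -> P3. 2 ppages; refcounts: pp0:4 pp1:4
Op 4: write(P2, v0, 186). refcount(pp0)=4>1 -> COPY to pp2. 3 ppages; refcounts: pp0:3 pp1:4 pp2:1
Op 5: write(P0, v1, 108). refcount(pp1)=4>1 -> COPY to pp3. 4 ppages; refcounts: pp0:3 pp1:3 pp2:1 pp3:1
Op 6: read(P3, v0) -> 33. No state change.
Op 7: write(P2, v0, 115). refcount(pp2)=1 -> write in place. 4 ppages; refcounts: pp0:3 pp1:3 pp2:1 pp3:1
Op 8: write(P1, v0, 143). refcount(pp0)=3>1 -> COPY to pp4. 5 ppages; refcounts: pp0:2 pp1:3 pp2:1 pp3:1 pp4:1

Answer: 5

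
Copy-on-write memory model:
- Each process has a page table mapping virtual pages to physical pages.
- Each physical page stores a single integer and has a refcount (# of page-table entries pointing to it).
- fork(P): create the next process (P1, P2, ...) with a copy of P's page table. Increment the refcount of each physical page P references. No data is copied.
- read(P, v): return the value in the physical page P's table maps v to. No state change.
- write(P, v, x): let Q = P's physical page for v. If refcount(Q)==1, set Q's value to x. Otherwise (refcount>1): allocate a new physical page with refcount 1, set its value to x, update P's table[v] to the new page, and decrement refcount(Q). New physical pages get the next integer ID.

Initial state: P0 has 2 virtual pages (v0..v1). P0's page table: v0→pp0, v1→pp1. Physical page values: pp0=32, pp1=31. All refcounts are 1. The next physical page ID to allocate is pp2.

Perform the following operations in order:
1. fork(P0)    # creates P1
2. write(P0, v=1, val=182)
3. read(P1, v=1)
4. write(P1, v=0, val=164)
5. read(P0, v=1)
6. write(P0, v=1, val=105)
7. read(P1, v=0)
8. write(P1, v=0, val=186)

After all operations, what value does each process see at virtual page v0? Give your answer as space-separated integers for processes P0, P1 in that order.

Op 1: fork(P0) -> P1. 2 ppages; refcounts: pp0:2 pp1:2
Op 2: write(P0, v1, 182). refcount(pp1)=2>1 -> COPY to pp2. 3 ppages; refcounts: pp0:2 pp1:1 pp2:1
Op 3: read(P1, v1) -> 31. No state change.
Op 4: write(P1, v0, 164). refcount(pp0)=2>1 -> COPY to pp3. 4 ppages; refcounts: pp0:1 pp1:1 pp2:1 pp3:1
Op 5: read(P0, v1) -> 182. No state change.
Op 6: write(P0, v1, 105). refcount(pp2)=1 -> write in place. 4 ppages; refcounts: pp0:1 pp1:1 pp2:1 pp3:1
Op 7: read(P1, v0) -> 164. No state change.
Op 8: write(P1, v0, 186). refcount(pp3)=1 -> write in place. 4 ppages; refcounts: pp0:1 pp1:1 pp2:1 pp3:1
P0: v0 -> pp0 = 32
P1: v0 -> pp3 = 186

Answer: 32 186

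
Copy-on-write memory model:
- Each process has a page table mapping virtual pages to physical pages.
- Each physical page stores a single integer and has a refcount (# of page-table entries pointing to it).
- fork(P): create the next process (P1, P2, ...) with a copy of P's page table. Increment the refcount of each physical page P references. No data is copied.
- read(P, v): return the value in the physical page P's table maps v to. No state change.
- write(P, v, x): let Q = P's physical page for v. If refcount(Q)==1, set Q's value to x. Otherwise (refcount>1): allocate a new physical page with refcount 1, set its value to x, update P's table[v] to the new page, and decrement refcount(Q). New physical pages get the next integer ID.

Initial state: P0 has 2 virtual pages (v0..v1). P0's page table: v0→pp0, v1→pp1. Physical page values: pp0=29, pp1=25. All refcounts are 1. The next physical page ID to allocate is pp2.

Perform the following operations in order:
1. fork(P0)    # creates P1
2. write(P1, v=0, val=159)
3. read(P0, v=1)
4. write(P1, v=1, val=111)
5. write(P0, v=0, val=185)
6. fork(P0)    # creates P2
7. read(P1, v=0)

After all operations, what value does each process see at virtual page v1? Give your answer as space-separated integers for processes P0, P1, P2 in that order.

Op 1: fork(P0) -> P1. 2 ppages; refcounts: pp0:2 pp1:2
Op 2: write(P1, v0, 159). refcount(pp0)=2>1 -> COPY to pp2. 3 ppages; refcounts: pp0:1 pp1:2 pp2:1
Op 3: read(P0, v1) -> 25. No state change.
Op 4: write(P1, v1, 111). refcount(pp1)=2>1 -> COPY to pp3. 4 ppages; refcounts: pp0:1 pp1:1 pp2:1 pp3:1
Op 5: write(P0, v0, 185). refcount(pp0)=1 -> write in place. 4 ppages; refcounts: pp0:1 pp1:1 pp2:1 pp3:1
Op 6: fork(P0) -> P2. 4 ppages; refcounts: pp0:2 pp1:2 pp2:1 pp3:1
Op 7: read(P1, v0) -> 159. No state change.
P0: v1 -> pp1 = 25
P1: v1 -> pp3 = 111
P2: v1 -> pp1 = 25

Answer: 25 111 25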